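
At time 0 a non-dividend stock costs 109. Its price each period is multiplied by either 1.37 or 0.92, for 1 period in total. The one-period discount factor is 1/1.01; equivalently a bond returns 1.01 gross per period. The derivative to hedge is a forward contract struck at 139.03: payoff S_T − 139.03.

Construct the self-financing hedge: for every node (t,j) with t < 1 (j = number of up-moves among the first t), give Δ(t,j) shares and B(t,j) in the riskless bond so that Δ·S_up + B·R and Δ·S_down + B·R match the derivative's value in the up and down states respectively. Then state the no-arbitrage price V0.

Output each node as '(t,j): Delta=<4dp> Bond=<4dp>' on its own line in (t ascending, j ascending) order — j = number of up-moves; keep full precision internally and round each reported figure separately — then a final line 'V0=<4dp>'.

(0,0): Delta=1.0000 Bond=-137.6535
V0=-28.6535

Under the risk-neutral measure, an up-move has probability p* = (R−d)/(u−d) = 0.2000 and values discount at R = 1.01.
Terminal values V(1,·): V(1,0)=-38.7500, V(1,1)=10.3000
Node (0,0) S=109.0000: V=(p*·10.3000+(1−p*)·-38.7500)/1.01=-28.6535; Δ=(10.3000−-38.7500)/(149.3300−100.2800)=1.0000; B=V−Δ·S=-137.6535
Each (Δ,B) replicates both successor values, so the strategy is self-financing and V0 is arbitrage-free.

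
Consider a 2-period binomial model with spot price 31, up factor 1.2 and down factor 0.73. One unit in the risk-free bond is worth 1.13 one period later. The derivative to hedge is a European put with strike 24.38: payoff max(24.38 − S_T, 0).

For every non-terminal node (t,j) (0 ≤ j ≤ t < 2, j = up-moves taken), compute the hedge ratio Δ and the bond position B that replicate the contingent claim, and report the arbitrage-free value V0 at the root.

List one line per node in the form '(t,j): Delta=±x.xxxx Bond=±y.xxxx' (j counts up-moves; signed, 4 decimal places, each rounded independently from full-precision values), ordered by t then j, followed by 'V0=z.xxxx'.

Since d<R<u, set p* = (R−d)/(u−d) = 0.8511; price each node as the discounted p*-expectation of its children.
At expiry t=2: V(2,0)=7.8601, V(2,1)=0.0000, V(2,2)=0.0000
(1,0): S=22.6300. Δ = (V_up−V_dn)/(S_up−S_dn) = (0.0000−7.8601)/(27.1560−16.5199) = -0.7390. V = [p*·0.0000 + (1−p*)·7.8601]/1.13 = 1.0360. B = V − Δ·S = 17.7596.
(1,1): S=37.2000. Δ = (V_up−V_dn)/(S_up−S_dn) = (0.0000−0.0000)/(44.6400−27.1560) = 0.0000. V = [p*·0.0000 + (1−p*)·0.0000]/1.13 = 0.0000. B = V − Δ·S = 0.0000.
(0,0): S=31.0000. Δ = (V_up−V_dn)/(S_up−S_dn) = (0.0000−1.0360)/(37.2000−22.6300) = -0.0711. V = [p*·0.0000 + (1−p*)·1.0360]/1.13 = 0.1365. B = V − Δ·S = 2.3407.
Root portfolio cost Δ·31+B reproduces V0=0.1365.

(0,0): Delta=-0.0711 Bond=2.3407
(1,0): Delta=-0.7390 Bond=17.7596
(1,1): Delta=0.0000 Bond=0.0000
V0=0.1365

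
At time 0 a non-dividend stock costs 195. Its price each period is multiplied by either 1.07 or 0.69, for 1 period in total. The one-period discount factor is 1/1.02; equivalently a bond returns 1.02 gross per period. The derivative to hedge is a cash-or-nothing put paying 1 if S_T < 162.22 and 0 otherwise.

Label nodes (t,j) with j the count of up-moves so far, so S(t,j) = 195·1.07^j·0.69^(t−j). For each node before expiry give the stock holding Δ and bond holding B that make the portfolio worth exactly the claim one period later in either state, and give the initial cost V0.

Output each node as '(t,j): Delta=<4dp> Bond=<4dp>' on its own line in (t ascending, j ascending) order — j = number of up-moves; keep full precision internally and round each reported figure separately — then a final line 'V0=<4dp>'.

(0,0): Delta=-0.0135 Bond=2.7606
V0=0.1290

Risk-neutral probability p* = (R−d)/(u−d) = (1.02−0.69)/(1.07−0.69) = 0.8684.
Terminal values V(1,·): V(1,0)=1.0000, V(1,1)=0.0000
(0,0): S=195.0000. Δ = (V_up−V_dn)/(S_up−S_dn) = (0.0000−1.0000)/(208.6500−134.5500) = -0.0135. V = [p*·0.0000 + (1−p*)·1.0000]/1.02 = 0.1290. B = V − Δ·S = 2.7606.
Self-financing check: at every node Δ·S+B equals the discounted successor values.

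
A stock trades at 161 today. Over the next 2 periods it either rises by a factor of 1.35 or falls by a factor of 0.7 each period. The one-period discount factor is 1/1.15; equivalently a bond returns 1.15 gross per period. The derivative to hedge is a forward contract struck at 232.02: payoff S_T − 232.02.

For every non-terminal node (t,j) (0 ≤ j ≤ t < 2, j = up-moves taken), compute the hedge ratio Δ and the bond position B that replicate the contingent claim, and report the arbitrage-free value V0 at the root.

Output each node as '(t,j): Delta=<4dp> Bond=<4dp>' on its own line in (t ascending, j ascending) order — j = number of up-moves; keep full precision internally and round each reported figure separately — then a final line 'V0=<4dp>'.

The replicating-portfolio and risk-neutral prices coincide; use p* = (1.15−0.7)/(1.35−0.7) = 0.6923 for the latter.
At expiry t=2: V(2,0)=-153.1300, V(2,1)=-79.8750, V(2,2)=61.4025
Node (1,0) S=112.7000: V=(p*·-79.8750+(1−p*)·-153.1300)/1.15=-89.0565; Δ=(-79.8750−-153.1300)/(152.1450−78.8900)=1.0000; B=V−Δ·S=-201.7565
Node (1,1) S=217.3500: V=(p*·61.4025+(1−p*)·-79.8750)/1.15=15.5935; Δ=(61.4025−-79.8750)/(293.4225−152.1450)=1.0000; B=V−Δ·S=-201.7565
Node (0,0) S=161.0000: V=(p*·15.5935+(1−p*)·-89.0565)/1.15=-14.4405; Δ=(15.5935−-89.0565)/(217.3500−112.7000)=1.0000; B=V−Δ·S=-175.4405
Root portfolio cost Δ·161+B reproduces V0=-14.4405.

(0,0): Delta=1.0000 Bond=-175.4405
(1,0): Delta=1.0000 Bond=-201.7565
(1,1): Delta=1.0000 Bond=-201.7565
V0=-14.4405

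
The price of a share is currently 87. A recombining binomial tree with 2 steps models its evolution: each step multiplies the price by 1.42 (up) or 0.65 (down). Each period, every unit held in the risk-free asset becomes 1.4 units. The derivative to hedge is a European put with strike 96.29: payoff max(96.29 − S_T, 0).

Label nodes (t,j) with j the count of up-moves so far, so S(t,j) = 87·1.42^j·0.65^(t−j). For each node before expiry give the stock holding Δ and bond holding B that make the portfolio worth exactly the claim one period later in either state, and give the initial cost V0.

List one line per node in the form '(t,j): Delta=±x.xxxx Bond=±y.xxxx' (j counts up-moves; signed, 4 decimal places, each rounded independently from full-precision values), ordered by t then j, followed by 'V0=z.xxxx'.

Under the risk-neutral measure, an up-move has probability p* = (R−d)/(u−d) = 0.9740 and values discount at R = 1.4.
Payoff layer (t=2): V(2,0)=59.5325, V(2,1)=15.9890, V(2,2)=0.0000
  t=1,j=0: stock 56.5500 → up 80.3010 (V=15.9890), down 36.7575 (V=59.5325). Price 12.2286; hedge Δ=-1.0000, bond B=68.7786.
  t=1,j=1: stock 123.5400 → up 175.4268 (V=0.0000), down 80.3010 (V=15.9890). Price 0.2966; hedge Δ=-0.1681, bond B=21.0616.
  t=0,j=0: stock 87.0000 → up 123.5400 (V=0.2966), down 56.5500 (V=12.2286). Price 0.4333; hedge Δ=-0.1781, bond B=15.9293.
Check: Δ(0,0)·S0 + B(0,0) = 0.4333 = V0.

(0,0): Delta=-0.1781 Bond=15.9293
(1,0): Delta=-1.0000 Bond=68.7786
(1,1): Delta=-0.1681 Bond=21.0616
V0=0.4333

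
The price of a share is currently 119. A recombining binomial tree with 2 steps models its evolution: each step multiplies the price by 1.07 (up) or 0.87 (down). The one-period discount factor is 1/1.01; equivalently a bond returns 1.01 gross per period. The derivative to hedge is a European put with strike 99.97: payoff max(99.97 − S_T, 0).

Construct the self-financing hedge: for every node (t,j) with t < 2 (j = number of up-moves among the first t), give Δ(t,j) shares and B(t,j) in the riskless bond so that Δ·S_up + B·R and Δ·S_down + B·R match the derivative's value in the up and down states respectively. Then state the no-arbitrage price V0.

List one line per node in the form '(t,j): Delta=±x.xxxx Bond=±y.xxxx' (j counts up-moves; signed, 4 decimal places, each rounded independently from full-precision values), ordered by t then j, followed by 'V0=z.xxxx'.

(0,0): Delta=-0.1235 Bond=15.5747
(1,0): Delta=-0.4781 Bond=52.4348
(1,1): Delta=0.0000 Bond=0.0000
V0=0.8733

Since d<R<u, set p* = (R−d)/(u−d) = 0.7000; price each node as the discounted p*-expectation of its children.
Terminal values V(2,·): V(2,0)=9.8989, V(2,1)=0.0000, V(2,2)=0.0000
(1,0): S=103.5300. Δ = (V_up−V_dn)/(S_up−S_dn) = (0.0000−9.8989)/(110.7771−90.0711) = -0.4781. V = [p*·0.0000 + (1−p*)·9.8989]/1.01 = 2.9403. B = V − Δ·S = 52.4348.
(1,1): S=127.3300. Δ = (V_up−V_dn)/(S_up−S_dn) = (0.0000−0.0000)/(136.2431−110.7771) = 0.0000. V = [p*·0.0000 + (1−p*)·0.0000]/1.01 = 0.0000. B = V − Δ·S = 0.0000.
(0,0): S=119.0000. Δ = (V_up−V_dn)/(S_up−S_dn) = (0.0000−2.9403)/(127.3300−103.5300) = -0.1235. V = [p*·0.0000 + (1−p*)·2.9403]/1.01 = 0.8733. B = V − Δ·S = 15.5747.
Self-financing check: at every node Δ·S+B equals the discounted successor values.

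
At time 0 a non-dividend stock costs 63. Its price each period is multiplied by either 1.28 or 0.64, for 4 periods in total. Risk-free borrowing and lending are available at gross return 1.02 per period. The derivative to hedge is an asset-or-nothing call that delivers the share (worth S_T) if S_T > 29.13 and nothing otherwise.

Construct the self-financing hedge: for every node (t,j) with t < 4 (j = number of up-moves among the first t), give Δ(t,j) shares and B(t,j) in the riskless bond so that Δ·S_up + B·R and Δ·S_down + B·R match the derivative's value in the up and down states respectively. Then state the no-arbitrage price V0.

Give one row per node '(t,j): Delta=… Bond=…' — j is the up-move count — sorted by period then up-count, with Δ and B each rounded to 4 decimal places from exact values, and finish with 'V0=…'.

(0,0): Delta=1.1287 Bond=-11.4824
(1,0): Delta=1.3149 Bond=-19.2197
(1,1): Delta=1.0650 Bond=-6.5752
(2,0): Delta=1.4902 Bond=-24.1281
(2,1): Delta=1.2549 Bond=-16.5087
(2,2): Delta=1.0000 Bond=0.0000
(3,0): Delta=0.0000 Bond=0.0000
(3,1): Delta=2.0000 Bond=-41.4496
(3,2): Delta=1.0000 Bond=0.0000
(3,3): Delta=1.0000 Bond=0.0000
V0=59.6242

No-arbitrage ⇒ martingale measure with p* = (R−d)/(u−d) = 0.5938.
Terminal payoffs: V(4,0)=0.0000, V(4,1)=0.0000, V(4,2)=42.2786, V(4,3)=84.5572, V(4,4)=169.1143
  t=3,j=0: stock 16.5151 → up 21.1393 (V=0.0000), down 10.5696 (V=0.0000). Price 0.0000; hedge Δ=0.0000, bond B=0.0000.
  t=3,j=1: stock 33.0301 → up 42.2786 (V=42.2786), down 21.1393 (V=0.0000). Price 24.6107; hedge Δ=2.0000, bond B=-41.4496.
  t=3,j=2: stock 66.0603 → up 84.5572 (V=84.5572), down 42.2786 (V=42.2786). Price 66.0603; hedge Δ=1.0000, bond B=0.0000.
  t=3,j=3: stock 132.1206 → up 169.1143 (V=169.1143), down 84.5572 (V=84.5572). Price 132.1206; hedge Δ=1.0000, bond B=0.0000.
  t=2,j=0: stock 25.8048 → up 33.0301 (V=24.6107), down 16.5151 (V=0.0000). Price 14.3261; hedge Δ=1.4902, bond B=-24.1281.
  t=2,j=1: stock 51.6096 → up 66.0603 (V=66.0603), down 33.0301 (V=24.6107). Price 48.2563; hedge Δ=1.2549, bond B=-16.5087.
  t=2,j=2: stock 103.2192 → up 132.1206 (V=132.1206), down 66.0603 (V=66.0603). Price 103.2192; hedge Δ=1.0000, bond B=0.0000.
  t=1,j=0: stock 40.3200 → up 51.6096 (V=48.2563), down 25.8048 (V=14.3261). Price 33.7962; hedge Δ=1.3149, bond B=-19.2197.
  t=1,j=1: stock 80.6400 → up 103.2192 (V=103.2192), down 51.6096 (V=48.2563). Price 79.3044; hedge Δ=1.0650, bond B=-6.5752.
  t=0,j=0: stock 63.0000 → up 80.6400 (V=79.3044), down 40.3200 (V=33.7962). Price 59.6242; hedge Δ=1.1287, bond B=-11.4824.
Root portfolio cost Δ·63+B reproduces V0=59.6242.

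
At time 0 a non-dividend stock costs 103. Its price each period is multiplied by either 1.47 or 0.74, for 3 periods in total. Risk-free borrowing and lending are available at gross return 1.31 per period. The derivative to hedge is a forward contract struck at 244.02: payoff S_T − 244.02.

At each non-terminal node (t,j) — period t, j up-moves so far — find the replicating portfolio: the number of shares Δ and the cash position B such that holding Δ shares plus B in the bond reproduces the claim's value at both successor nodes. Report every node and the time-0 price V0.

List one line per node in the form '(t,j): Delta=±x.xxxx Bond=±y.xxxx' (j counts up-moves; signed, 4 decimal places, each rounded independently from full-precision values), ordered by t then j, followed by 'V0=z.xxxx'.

(0,0): Delta=1.0000 Bond=-108.5454
(1,0): Delta=1.0000 Bond=-142.1945
(1,1): Delta=1.0000 Bond=-142.1945
(2,0): Delta=1.0000 Bond=-186.2748
(2,1): Delta=1.0000 Bond=-186.2748
(2,2): Delta=1.0000 Bond=-186.2748
V0=-5.5454

The replicating-portfolio and risk-neutral prices coincide; use p* = (1.31−0.74)/(1.47−0.74) = 0.7808 for the latter.
At expiry t=3: V(3,0)=-202.2819, V(3,1)=-161.1079, V(3,2)=-79.3162, V(3,3)=83.1619
Node (2,0) S=56.4028: V=(p*·-161.1079+(1−p*)·-202.2819)/1.31=-129.8720; Δ=(-161.1079−-202.2819)/(82.9121−41.7381)=1.0000; B=V−Δ·S=-186.2748
Node (2,1) S=112.0434: V=(p*·-79.3162+(1−p*)·-161.1079)/1.31=-74.2314; Δ=(-79.3162−-161.1079)/(164.7038−82.9121)=1.0000; B=V−Δ·S=-186.2748
Node (2,2) S=222.5727: V=(p*·83.1619+(1−p*)·-79.3162)/1.31=36.2979; Δ=(83.1619−-79.3162)/(327.1819−164.7038)=1.0000; B=V−Δ·S=-186.2748
Node (1,0) S=76.2200: V=(p*·-74.2314+(1−p*)·-129.8720)/1.31=-65.9745; Δ=(-74.2314−-129.8720)/(112.0434−56.4028)=1.0000; B=V−Δ·S=-142.1945
Node (1,1) S=151.4100: V=(p*·36.2979+(1−p*)·-74.2314)/1.31=9.2155; Δ=(36.2979−-74.2314)/(222.5727−112.0434)=1.0000; B=V−Δ·S=-142.1945
Node (0,0) S=103.0000: V=(p*·9.2155+(1−p*)·-65.9745)/1.31=-5.5454; Δ=(9.2155−-65.9745)/(151.4100−76.2200)=1.0000; B=V−Δ·S=-108.5454
Self-financing check: at every node Δ·S+B equals the discounted successor values.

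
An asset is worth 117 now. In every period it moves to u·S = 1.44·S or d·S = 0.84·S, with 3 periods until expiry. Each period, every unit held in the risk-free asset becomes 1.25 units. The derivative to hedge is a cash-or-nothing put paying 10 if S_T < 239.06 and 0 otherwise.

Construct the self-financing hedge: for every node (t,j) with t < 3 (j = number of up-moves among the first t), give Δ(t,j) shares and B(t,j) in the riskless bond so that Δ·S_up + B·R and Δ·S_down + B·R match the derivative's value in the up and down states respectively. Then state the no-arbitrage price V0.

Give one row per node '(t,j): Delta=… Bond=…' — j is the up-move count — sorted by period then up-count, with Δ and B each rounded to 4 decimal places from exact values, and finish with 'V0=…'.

(0,0): Delta=-0.0426 Bond=8.4671
(1,0): Delta=0.0000 Bond=6.4000
(1,1): Delta=-0.0541 Bond=12.5227
(2,0): Delta=0.0000 Bond=8.0000
(2,1): Delta=0.0000 Bond=8.0000
(2,2): Delta=-0.0687 Bond=19.2000
V0=3.4863

Since d<R<u, set p* = (R−d)/(u−d) = 0.6833; price each node as the discounted p*-expectation of its children.
At expiry t=3: V(3,0)=10.0000, V(3,1)=10.0000, V(3,2)=10.0000, V(3,3)=0.0000
(2,0): S=82.5552. Δ = (V_up−V_dn)/(S_up−S_dn) = (10.0000−10.0000)/(118.8795−69.3464) = 0.0000. V = [p*·10.0000 + (1−p*)·10.0000]/1.25 = 8.0000. B = V − Δ·S = 8.0000.
(2,1): S=141.5232. Δ = (V_up−V_dn)/(S_up−S_dn) = (10.0000−10.0000)/(203.7934−118.8795) = 0.0000. V = [p*·10.0000 + (1−p*)·10.0000]/1.25 = 8.0000. B = V − Δ·S = 8.0000.
(2,2): S=242.6112. Δ = (V_up−V_dn)/(S_up−S_dn) = (0.0000−10.0000)/(349.3601−203.7934) = -0.0687. V = [p*·0.0000 + (1−p*)·10.0000]/1.25 = 2.5333. B = V − Δ·S = 19.2000.
(1,0): S=98.2800. Δ = (V_up−V_dn)/(S_up−S_dn) = (8.0000−8.0000)/(141.5232−82.5552) = 0.0000. V = [p*·8.0000 + (1−p*)·8.0000]/1.25 = 6.4000. B = V − Δ·S = 6.4000.
(1,1): S=168.4800. Δ = (V_up−V_dn)/(S_up−S_dn) = (2.5333−8.0000)/(242.6112−141.5232) = -0.0541. V = [p*·2.5333 + (1−p*)·8.0000]/1.25 = 3.4116. B = V − Δ·S = 12.5227.
(0,0): S=117.0000. Δ = (V_up−V_dn)/(S_up−S_dn) = (3.4116−6.4000)/(168.4800−98.2800) = -0.0426. V = [p*·3.4116 + (1−p*)·6.4000]/1.25 = 3.4863. B = V − Δ·S = 8.4671.
Self-financing check: at every node Δ·S+B equals the discounted successor values.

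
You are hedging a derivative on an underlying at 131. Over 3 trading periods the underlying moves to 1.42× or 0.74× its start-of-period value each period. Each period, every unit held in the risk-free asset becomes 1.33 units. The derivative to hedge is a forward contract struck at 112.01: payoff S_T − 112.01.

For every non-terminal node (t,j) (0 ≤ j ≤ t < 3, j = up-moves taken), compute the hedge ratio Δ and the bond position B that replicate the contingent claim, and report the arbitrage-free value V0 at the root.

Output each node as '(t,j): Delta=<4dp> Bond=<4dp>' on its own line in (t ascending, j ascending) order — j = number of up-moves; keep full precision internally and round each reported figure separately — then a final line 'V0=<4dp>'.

(0,0): Delta=1.0000 Bond=-47.6104
(1,0): Delta=1.0000 Bond=-63.3218
(1,1): Delta=1.0000 Bond=-63.3218
(2,0): Delta=1.0000 Bond=-84.2180
(2,1): Delta=1.0000 Bond=-84.2180
(2,2): Delta=1.0000 Bond=-84.2180
V0=83.3896

The replicating-portfolio and risk-neutral prices coincide; use p* = (1.33−0.74)/(1.42−0.74) = 0.8676 for the latter.
Terminal payoffs: V(3,0)=-58.9257, V(3,1)=-10.1454, V(3,2)=83.4598, V(3,3)=263.0807
(2,0): S=71.7356. Δ = (V_up−V_dn)/(S_up−S_dn) = (-10.1454−-58.9257)/(101.8646−53.0843) = 1.0000. V = [p*·-10.1454 + (1−p*)·-58.9257]/1.33 = -12.4824. B = V − Δ·S = -84.2180.
(2,1): S=137.6548. Δ = (V_up−V_dn)/(S_up−S_dn) = (83.4598−-10.1454)/(195.4698−101.8646) = 1.0000. V = [p*·83.4598 + (1−p*)·-10.1454]/1.33 = 53.4368. B = V − Δ·S = -84.2180.
(2,2): S=264.1484. Δ = (V_up−V_dn)/(S_up−S_dn) = (263.0807−83.4598)/(375.0907−195.4698) = 1.0000. V = [p*·263.0807 + (1−p*)·83.4598]/1.33 = 179.9304. B = V − Δ·S = -84.2180.
(1,0): S=96.9400. Δ = (V_up−V_dn)/(S_up−S_dn) = (53.4368−-12.4824)/(137.6548−71.7356) = 1.0000. V = [p*·53.4368 + (1−p*)·-12.4824]/1.33 = 33.6182. B = V − Δ·S = -63.3218.
(1,1): S=186.0200. Δ = (V_up−V_dn)/(S_up−S_dn) = (179.9304−53.4368)/(264.1484−137.6548) = 1.0000. V = [p*·179.9304 + (1−p*)·53.4368]/1.33 = 122.6982. B = V − Δ·S = -63.3218.
(0,0): S=131.0000. Δ = (V_up−V_dn)/(S_up−S_dn) = (122.6982−33.6182)/(186.0200−96.9400) = 1.0000. V = [p*·122.6982 + (1−p*)·33.6182]/1.33 = 83.3896. B = V − Δ·S = -47.6104.
Each (Δ,B) replicates both successor values, so the strategy is self-financing and V0 is arbitrage-free.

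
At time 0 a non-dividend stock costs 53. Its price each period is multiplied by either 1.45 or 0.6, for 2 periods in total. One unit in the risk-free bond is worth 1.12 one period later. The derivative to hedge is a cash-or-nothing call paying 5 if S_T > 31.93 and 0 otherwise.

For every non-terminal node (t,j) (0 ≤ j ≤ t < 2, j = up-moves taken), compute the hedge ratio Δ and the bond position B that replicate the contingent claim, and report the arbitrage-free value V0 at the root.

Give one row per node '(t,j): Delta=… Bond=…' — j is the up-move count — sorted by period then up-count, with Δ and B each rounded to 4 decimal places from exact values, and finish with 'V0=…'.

(0,0): Delta=0.0385 Bond=1.3461
(1,0): Delta=0.1850 Bond=-3.1513
(1,1): Delta=0.0000 Bond=4.4643
V0=3.3852

The replicating-portfolio and risk-neutral prices coincide; use p* = (1.12−0.6)/(1.45−0.6) = 0.6118 for the latter.
At expiry t=2: V(2,0)=0.0000, V(2,1)=5.0000, V(2,2)=5.0000
(1,0): S=31.8000. Δ = (V_up−V_dn)/(S_up−S_dn) = (5.0000−0.0000)/(46.1100−19.0800) = 0.1850. V = [p*·5.0000 + (1−p*)·0.0000]/1.12 = 2.7311. B = V − Δ·S = -3.1513.
(1,1): S=76.8500. Δ = (V_up−V_dn)/(S_up−S_dn) = (5.0000−5.0000)/(111.4325−46.1100) = 0.0000. V = [p*·5.0000 + (1−p*)·5.0000]/1.12 = 4.4643. B = V − Δ·S = 4.4643.
(0,0): S=53.0000. Δ = (V_up−V_dn)/(S_up−S_dn) = (4.4643−2.7311)/(76.8500−31.8000) = 0.0385. V = [p*·4.4643 + (1−p*)·2.7311]/1.12 = 3.3852. B = V − Δ·S = 1.3461.
Check: Δ(0,0)·S0 + B(0,0) = 3.3852 = V0.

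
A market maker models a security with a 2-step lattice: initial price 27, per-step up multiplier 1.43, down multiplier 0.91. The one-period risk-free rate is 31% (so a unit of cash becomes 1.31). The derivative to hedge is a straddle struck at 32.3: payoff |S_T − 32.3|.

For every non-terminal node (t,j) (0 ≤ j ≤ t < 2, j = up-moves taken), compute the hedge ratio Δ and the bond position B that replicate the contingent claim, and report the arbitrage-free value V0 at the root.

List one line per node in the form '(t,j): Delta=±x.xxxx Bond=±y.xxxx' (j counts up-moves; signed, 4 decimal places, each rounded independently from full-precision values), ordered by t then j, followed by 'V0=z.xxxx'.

Since d<R<u, set p* = (R−d)/(u−d) = 0.7692; price each node as the discounted p*-expectation of its children.
Terminal payoffs: V(2,0)=9.9413, V(2,1)=2.8351, V(2,2)=22.9123
(1,0): S=24.5700. Δ = (V_up−V_dn)/(S_up−S_dn) = (2.8351−9.9413)/(35.1351−22.3587) = -0.5562. V = [p*·2.8351 + (1−p*)·9.9413]/1.31 = 3.4160. B = V − Δ·S = 17.0818.
(1,1): S=38.6100. Δ = (V_up−V_dn)/(S_up−S_dn) = (22.9123−2.8351)/(55.2123−35.1351) = 1.0000. V = [p*·22.9123 + (1−p*)·2.8351]/1.31 = 13.9535. B = V − Δ·S = -24.6565.
(0,0): S=27.0000. Δ = (V_up−V_dn)/(S_up−S_dn) = (13.9535−3.4160)/(38.6100−24.5700) = 0.7505. V = [p*·13.9535 + (1−p*)·3.4160]/1.31 = 8.7953. B = V − Δ·S = -11.4691.
The time-0 hedge costs 8.7953, which is the no-arbitrage price.

(0,0): Delta=0.7505 Bond=-11.4691
(1,0): Delta=-0.5562 Bond=17.0818
(1,1): Delta=1.0000 Bond=-24.6565
V0=8.7953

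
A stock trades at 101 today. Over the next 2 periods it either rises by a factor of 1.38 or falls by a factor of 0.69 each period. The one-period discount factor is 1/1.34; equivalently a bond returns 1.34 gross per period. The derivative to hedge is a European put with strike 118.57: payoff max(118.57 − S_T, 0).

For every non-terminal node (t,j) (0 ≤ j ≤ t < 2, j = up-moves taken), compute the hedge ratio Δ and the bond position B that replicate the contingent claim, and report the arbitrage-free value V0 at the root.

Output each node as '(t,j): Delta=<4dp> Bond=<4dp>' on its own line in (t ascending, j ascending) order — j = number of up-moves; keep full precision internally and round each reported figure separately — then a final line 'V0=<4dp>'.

The replicating-portfolio and risk-neutral prices coincide; use p* = (1.34−0.69)/(1.38−0.69) = 0.9420 for the latter.
Terminal values V(2,·): V(2,0)=70.4839, V(2,1)=22.3978, V(2,2)=0.0000
(1,0): S=69.6900. Δ = (V_up−V_dn)/(S_up−S_dn) = (22.3978−70.4839)/(96.1722−48.0861) = -1.0000. V = [p*·22.3978 + (1−p*)·70.4839]/1.34 = 18.7951. B = V − Δ·S = 88.4851.
(1,1): S=139.3800. Δ = (V_up−V_dn)/(S_up−S_dn) = (0.0000−22.3978)/(192.3444−96.1722) = -0.2329. V = [p*·0.0000 + (1−p*)·22.3978]/1.34 = 0.9690. B = V − Δ·S = 33.4296.
(0,0): S=101.0000. Δ = (V_up−V_dn)/(S_up−S_dn) = (0.9690−18.7951)/(139.3800−69.6900) = -0.2558. V = [p*·0.9690 + (1−p*)·18.7951]/1.34 = 1.4943. B = V − Δ·S = 27.3292.
Root portfolio cost Δ·101+B reproduces V0=1.4943.

(0,0): Delta=-0.2558 Bond=27.3292
(1,0): Delta=-1.0000 Bond=88.4851
(1,1): Delta=-0.2329 Bond=33.4296
V0=1.4943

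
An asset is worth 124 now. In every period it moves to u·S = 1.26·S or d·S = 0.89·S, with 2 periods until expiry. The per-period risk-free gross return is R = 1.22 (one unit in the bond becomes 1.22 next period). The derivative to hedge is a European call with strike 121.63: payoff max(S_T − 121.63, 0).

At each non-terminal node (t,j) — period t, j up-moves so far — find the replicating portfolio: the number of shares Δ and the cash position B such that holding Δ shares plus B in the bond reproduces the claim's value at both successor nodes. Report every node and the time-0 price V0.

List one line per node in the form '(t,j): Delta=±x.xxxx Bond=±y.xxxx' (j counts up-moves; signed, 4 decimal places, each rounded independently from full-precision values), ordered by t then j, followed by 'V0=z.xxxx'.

Under the risk-neutral measure, an up-move has probability p* = (R−d)/(u−d) = 0.8919 and values discount at R = 1.22.
At expiry t=2: V(2,0)=0.0000, V(2,1)=17.4236, V(2,2)=75.2324
Node (1,0) S=110.3600: V=(p*·17.4236+(1−p*)·0.0000)/1.22=12.7377; Δ=(17.4236−0.0000)/(139.0536−98.2204)=0.4267; B=V−Δ·S=-34.3531
Node (1,1) S=156.2400: V=(p*·75.2324+(1−p*)·17.4236)/1.22=56.5433; Δ=(75.2324−17.4236)/(196.8624−139.0536)=1.0000; B=V−Δ·S=-99.6967
Node (0,0) S=124.0000: V=(p*·56.5433+(1−p*)·12.7377)/1.22=42.4652; Δ=(56.5433−12.7377)/(156.2400−110.3600)=0.9548; B=V−Δ·S=-75.9283
The time-0 hedge costs 42.4652, which is the no-arbitrage price.

(0,0): Delta=0.9548 Bond=-75.9283
(1,0): Delta=0.4267 Bond=-34.3531
(1,1): Delta=1.0000 Bond=-99.6967
V0=42.4652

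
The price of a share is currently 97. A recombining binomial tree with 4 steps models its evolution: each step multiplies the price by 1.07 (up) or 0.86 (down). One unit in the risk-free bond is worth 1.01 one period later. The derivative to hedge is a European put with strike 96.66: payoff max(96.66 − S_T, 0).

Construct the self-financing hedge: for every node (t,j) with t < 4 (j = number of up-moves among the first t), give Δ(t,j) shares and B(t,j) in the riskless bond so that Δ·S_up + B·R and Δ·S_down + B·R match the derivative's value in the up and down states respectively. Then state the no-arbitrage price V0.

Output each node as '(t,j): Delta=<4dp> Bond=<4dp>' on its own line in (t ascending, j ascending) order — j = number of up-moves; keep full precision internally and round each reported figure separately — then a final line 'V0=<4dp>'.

(0,0): Delta=-0.4514 Bond=49.5143
(1,0): Delta=-0.8420 Bond=82.5964
(1,1): Delta=-0.3258 Bond=36.9746
(2,0): Delta=-1.0000 Bond=94.7554
(2,1): Delta=-0.7912 Bond=78.8891
(2,2): Delta=-0.1762 Bond=20.7265
(3,0): Delta=-1.0000 Bond=95.7030
(3,1): Delta=-1.0000 Bond=95.7030
(3,2): Delta=-0.7241 Bond=73.2680
(3,3): Delta=0.0000 Bond=0.0000
V0=5.7293

Since d<R<u, set p* = (R−d)/(u−d) = 0.7143; price each node as the discounted p*-expectation of its children.
At expiry t=4: V(4,0)=43.6002, V(4,1)=30.6437, V(4,2)=14.5235, V(4,3)=0.0000, V(4,4)=0.0000
(3,0): S=61.6974. Δ = (V_up−V_dn)/(S_up−S_dn) = (30.6437−43.6002)/(66.0163−53.0598) = -1.0000. V = [p*·30.6437 + (1−p*)·43.6002]/1.01 = 34.0055. B = V − Δ·S = 95.7030.
(3,1): S=76.7631. Δ = (V_up−V_dn)/(S_up−S_dn) = (14.5235−30.6437)/(82.1365−66.0163) = -1.0000. V = [p*·14.5235 + (1−p*)·30.6437]/1.01 = 18.9399. B = V − Δ·S = 95.7030.
(3,2): S=95.5076. Δ = (V_up−V_dn)/(S_up−S_dn) = (0.0000−14.5235)/(102.1931−82.1365) = -0.7241. V = [p*·0.0000 + (1−p*)·14.5235]/1.01 = 4.1085. B = V − Δ·S = 73.2680.
(3,3): S=118.8292. Δ = (V_up−V_dn)/(S_up−S_dn) = (0.0000−0.0000)/(127.1472−102.1931) = 0.0000. V = [p*·0.0000 + (1−p*)·0.0000]/1.01 = 0.0000. B = V − Δ·S = 0.0000.
(2,0): S=71.7412. Δ = (V_up−V_dn)/(S_up−S_dn) = (18.9399−34.0055)/(76.7631−61.6974) = -1.0000. V = [p*·18.9399 + (1−p*)·34.0055]/1.01 = 23.0142. B = V − Δ·S = 94.7554.
(2,1): S=89.2594. Δ = (V_up−V_dn)/(S_up−S_dn) = (4.1085−18.9399)/(95.5076−76.7631) = -0.7912. V = [p*·4.1085 + (1−p*)·18.9399]/1.01 = 8.2634. B = V − Δ·S = 78.8891.
(2,2): S=111.0553. Δ = (V_up−V_dn)/(S_up−S_dn) = (0.0000−4.1085)/(118.8292−95.5076) = -0.1762. V = [p*·0.0000 + (1−p*)·4.1085]/1.01 = 1.1622. B = V − Δ·S = 20.7265.
(1,0): S=83.4200. Δ = (V_up−V_dn)/(S_up−S_dn) = (8.2634−23.0142)/(89.2594−71.7412) = -0.8420. V = [p*·8.2634 + (1−p*)·23.0142]/1.01 = 12.3544. B = V − Δ·S = 82.5964.
(1,1): S=103.7900. Δ = (V_up−V_dn)/(S_up−S_dn) = (1.1622−8.2634)/(111.0553−89.2594) = -0.3258. V = [p*·1.1622 + (1−p*)·8.2634]/1.01 = 3.1595. B = V − Δ·S = 36.9746.
(0,0): S=97.0000. Δ = (V_up−V_dn)/(S_up−S_dn) = (3.1595−12.3544)/(103.7900−83.4200) = -0.4514. V = [p*·3.1595 + (1−p*)·12.3544]/1.01 = 5.7293. B = V − Δ·S = 49.5143.
Self-financing check: at every node Δ·S+B equals the discounted successor values.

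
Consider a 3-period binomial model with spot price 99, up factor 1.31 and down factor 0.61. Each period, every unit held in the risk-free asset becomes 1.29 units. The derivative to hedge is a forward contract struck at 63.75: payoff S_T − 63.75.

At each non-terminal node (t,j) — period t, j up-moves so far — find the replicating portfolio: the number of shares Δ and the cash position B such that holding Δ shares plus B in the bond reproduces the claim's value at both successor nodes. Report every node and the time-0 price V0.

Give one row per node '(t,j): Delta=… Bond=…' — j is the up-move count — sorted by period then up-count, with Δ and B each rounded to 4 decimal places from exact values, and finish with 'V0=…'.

(0,0): Delta=1.0000 Bond=-29.6969
(1,0): Delta=1.0000 Bond=-38.3090
(1,1): Delta=1.0000 Bond=-38.3090
(2,0): Delta=1.0000 Bond=-49.4186
(2,1): Delta=1.0000 Bond=-49.4186
(2,2): Delta=1.0000 Bond=-49.4186
V0=69.3031

The replicating-portfolio and risk-neutral prices coincide; use p* = (1.29−0.61)/(1.31−0.61) = 0.9714 for the latter.
Payoff layer (t=3): V(3,0)=-41.2789, V(3,1)=-15.4924, V(3,2)=39.8853, V(3,3)=158.8110
Node (2,0) S=36.8379: V=(p*·-15.4924+(1−p*)·-41.2789)/1.29=-12.5807; Δ=(-15.4924−-41.2789)/(48.2576−22.4711)=1.0000; B=V−Δ·S=-49.4186
Node (2,1) S=79.1109: V=(p*·39.8853+(1−p*)·-15.4924)/1.29=29.6923; Δ=(39.8853−-15.4924)/(103.6353−48.2576)=1.0000; B=V−Δ·S=-49.4186
Node (2,2) S=169.8939: V=(p*·158.8110+(1−p*)·39.8853)/1.29=120.4753; Δ=(158.8110−39.8853)/(222.5610−103.6353)=1.0000; B=V−Δ·S=-49.4186
Node (1,0) S=60.3900: V=(p*·29.6923+(1−p*)·-12.5807)/1.29=22.0810; Δ=(29.6923−-12.5807)/(79.1109−36.8379)=1.0000; B=V−Δ·S=-38.3090
Node (1,1) S=129.6900: V=(p*·120.4753+(1−p*)·29.6923)/1.29=91.3810; Δ=(120.4753−29.6923)/(169.8939−79.1109)=1.0000; B=V−Δ·S=-38.3090
Node (0,0) S=99.0000: V=(p*·91.3810+(1−p*)·22.0810)/1.29=69.3031; Δ=(91.3810−22.0810)/(129.6900−60.3900)=1.0000; B=V−Δ·S=-29.6969
Self-financing check: at every node Δ·S+B equals the discounted successor values.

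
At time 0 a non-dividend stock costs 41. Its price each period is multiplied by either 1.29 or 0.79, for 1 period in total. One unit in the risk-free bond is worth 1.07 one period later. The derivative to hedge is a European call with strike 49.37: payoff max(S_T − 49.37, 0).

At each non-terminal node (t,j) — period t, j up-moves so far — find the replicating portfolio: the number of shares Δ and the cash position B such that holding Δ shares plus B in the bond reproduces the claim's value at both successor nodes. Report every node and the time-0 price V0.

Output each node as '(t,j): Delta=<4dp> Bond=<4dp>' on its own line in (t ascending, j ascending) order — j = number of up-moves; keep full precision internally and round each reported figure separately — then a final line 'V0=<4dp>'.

(0,0): Delta=0.1717 Bond=-5.1978
V0=1.8422

No-arbitrage ⇒ martingale measure with p* = (R−d)/(u−d) = 0.5600.
At expiry t=1: V(1,0)=0.0000, V(1,1)=3.5200
  t=0,j=0: stock 41.0000 → up 52.8900 (V=3.5200), down 32.3900 (V=0.0000). Price 1.8422; hedge Δ=0.1717, bond B=-5.1978.
The time-0 hedge costs 1.8422, which is the no-arbitrage price.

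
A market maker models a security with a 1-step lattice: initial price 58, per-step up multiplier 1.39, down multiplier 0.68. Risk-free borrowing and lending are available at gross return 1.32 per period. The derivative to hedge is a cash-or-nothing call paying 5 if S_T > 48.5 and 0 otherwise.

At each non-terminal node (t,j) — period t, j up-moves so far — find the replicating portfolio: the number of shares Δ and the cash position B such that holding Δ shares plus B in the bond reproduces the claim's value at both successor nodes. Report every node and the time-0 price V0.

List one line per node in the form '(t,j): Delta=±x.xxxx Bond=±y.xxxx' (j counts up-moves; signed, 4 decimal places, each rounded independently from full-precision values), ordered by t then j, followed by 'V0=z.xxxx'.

Since d<R<u, set p* = (R−d)/(u−d) = 0.9014; price each node as the discounted p*-expectation of its children.
At expiry t=1: V(1,0)=0.0000, V(1,1)=5.0000
  t=0,j=0: stock 58.0000 → up 80.6200 (V=5.0000), down 39.4400 (V=0.0000). Price 3.4144; hedge Δ=0.1214, bond B=-3.6278.
Self-financing check: at every node Δ·S+B equals the discounted successor values.

(0,0): Delta=0.1214 Bond=-3.6278
V0=3.4144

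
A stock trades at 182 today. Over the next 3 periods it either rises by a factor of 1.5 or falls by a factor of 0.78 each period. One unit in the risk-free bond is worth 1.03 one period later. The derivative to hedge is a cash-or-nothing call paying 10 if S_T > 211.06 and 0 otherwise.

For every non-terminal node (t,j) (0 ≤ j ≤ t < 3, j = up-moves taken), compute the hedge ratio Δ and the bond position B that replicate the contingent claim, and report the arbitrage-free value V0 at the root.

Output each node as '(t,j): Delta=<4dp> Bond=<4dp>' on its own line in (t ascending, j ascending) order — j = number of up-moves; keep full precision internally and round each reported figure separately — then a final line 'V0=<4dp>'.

Under the risk-neutral measure, an up-move has probability p* = (R−d)/(u−d) = 0.3472 and values discount at R = 1.03.
At expiry t=3: V(3,0)=0.0000, V(3,1)=0.0000, V(3,2)=10.0000, V(3,3)=10.0000
(2,0): S=110.7288. Δ = (V_up−V_dn)/(S_up−S_dn) = (0.0000−0.0000)/(166.0932−86.3685) = 0.0000. V = [p*·0.0000 + (1−p*)·0.0000]/1.03 = 0.0000. B = V − Δ·S = 0.0000.
(2,1): S=212.9400. Δ = (V_up−V_dn)/(S_up−S_dn) = (10.0000−0.0000)/(319.4100−166.0932) = 0.0652. V = [p*·10.0000 + (1−p*)·0.0000]/1.03 = 3.3711. B = V − Δ·S = -10.5178.
(2,2): S=409.5000. Δ = (V_up−V_dn)/(S_up−S_dn) = (10.0000−10.0000)/(614.2500−319.4100) = 0.0000. V = [p*·10.0000 + (1−p*)·10.0000]/1.03 = 9.7087. B = V − Δ·S = 9.7087.
(1,0): S=141.9600. Δ = (V_up−V_dn)/(S_up−S_dn) = (3.3711−0.0000)/(212.9400−110.7288) = 0.0330. V = [p*·3.3711 + (1−p*)·0.0000]/1.03 = 1.1364. B = V − Δ·S = -3.5456.
(1,1): S=273.0000. Δ = (V_up−V_dn)/(S_up−S_dn) = (9.7087−3.3711)/(409.5000−212.9400) = 0.0322. V = [p*·9.7087 + (1−p*)·3.3711]/1.03 = 5.4094. B = V − Δ·S = -3.3929.
(0,0): S=182.0000. Δ = (V_up−V_dn)/(S_up−S_dn) = (5.4094−1.1364)/(273.0000−141.9600) = 0.0326. V = [p*·5.4094 + (1−p*)·1.1364]/1.03 = 2.5438. B = V − Δ·S = -3.3909.
Root portfolio cost Δ·182+B reproduces V0=2.5438.

(0,0): Delta=0.0326 Bond=-3.3909
(1,0): Delta=0.0330 Bond=-3.5456
(1,1): Delta=0.0322 Bond=-3.3929
(2,0): Delta=0.0000 Bond=0.0000
(2,1): Delta=0.0652 Bond=-10.5178
(2,2): Delta=0.0000 Bond=9.7087
V0=2.5438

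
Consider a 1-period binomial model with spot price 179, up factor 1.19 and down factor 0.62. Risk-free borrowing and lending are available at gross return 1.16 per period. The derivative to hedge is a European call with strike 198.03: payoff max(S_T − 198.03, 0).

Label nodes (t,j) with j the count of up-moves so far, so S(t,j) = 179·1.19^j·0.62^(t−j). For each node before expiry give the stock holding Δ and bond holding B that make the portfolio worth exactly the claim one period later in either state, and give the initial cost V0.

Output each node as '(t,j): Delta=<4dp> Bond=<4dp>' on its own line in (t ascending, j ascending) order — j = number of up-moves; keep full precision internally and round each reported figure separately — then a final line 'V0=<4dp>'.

(0,0): Delta=0.1468 Bond=-14.0466
V0=12.2341

Since d<R<u, set p* = (R−d)/(u−d) = 0.9474; price each node as the discounted p*-expectation of its children.
Terminal values V(1,·): V(1,0)=0.0000, V(1,1)=14.9800
(0,0): S=179.0000. Δ = (V_up−V_dn)/(S_up−S_dn) = (14.9800−0.0000)/(213.0100−110.9800) = 0.1468. V = [p*·14.9800 + (1−p*)·0.0000]/1.16 = 12.2341. B = V − Δ·S = -14.0466.
Each (Δ,B) replicates both successor values, so the strategy is self-financing and V0 is arbitrage-free.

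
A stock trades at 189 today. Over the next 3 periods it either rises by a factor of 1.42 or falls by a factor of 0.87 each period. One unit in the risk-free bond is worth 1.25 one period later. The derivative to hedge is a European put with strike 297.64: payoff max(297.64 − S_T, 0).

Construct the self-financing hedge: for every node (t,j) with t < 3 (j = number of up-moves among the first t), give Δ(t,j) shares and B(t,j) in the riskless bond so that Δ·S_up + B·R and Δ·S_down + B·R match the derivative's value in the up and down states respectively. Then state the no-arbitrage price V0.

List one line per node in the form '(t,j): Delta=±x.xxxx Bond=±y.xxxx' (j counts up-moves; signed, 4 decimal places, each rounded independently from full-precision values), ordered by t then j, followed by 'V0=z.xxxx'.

(0,0): Delta=-0.2948 Bond=67.9146
(1,0): Delta=-0.7927 Bond=166.7666
(1,1): Delta=-0.1583 Bond=48.2657
(2,0): Delta=-1.0000 Bond=238.1120
(2,1): Delta=-0.7359 Bond=195.1920
(2,2): Delta=0.0000 Bond=0.0000
V0=12.1998

Under the risk-neutral measure, an up-move has probability p* = (R−d)/(u−d) = 0.6909 and values discount at R = 1.25.
Terminal values V(3,·): V(3,0)=173.1829, V(3,1)=94.5032, V(3,2)=0.0000, V(3,3)=0.0000
(2,0): S=143.0541. Δ = (V_up−V_dn)/(S_up−S_dn) = (94.5032−173.1829)/(203.1368−124.4571) = -1.0000. V = [p*·94.5032 + (1−p*)·173.1829]/1.25 = 95.0579. B = V − Δ·S = 238.1120.
(2,1): S=233.4906. Δ = (V_up−V_dn)/(S_up−S_dn) = (0.0000−94.5032)/(331.5567−203.1368) = -0.7359. V = [p*·0.0000 + (1−p*)·94.5032]/1.25 = 23.3681. B = V − Δ·S = 195.1920.
(2,2): S=381.0996. Δ = (V_up−V_dn)/(S_up−S_dn) = (0.0000−0.0000)/(541.1614−331.5567) = 0.0000. V = [p*·0.0000 + (1−p*)·0.0000]/1.25 = 0.0000. B = V − Δ·S = 0.0000.
(1,0): S=164.4300. Δ = (V_up−V_dn)/(S_up−S_dn) = (23.3681−95.0579)/(233.4906−143.0541) = -0.7927. V = [p*·23.3681 + (1−p*)·95.0579]/1.25 = 36.4214. B = V − Δ·S = 166.7666.
(1,1): S=268.3800. Δ = (V_up−V_dn)/(S_up−S_dn) = (0.0000−23.3681)/(381.0996−233.4906) = -0.1583. V = [p*·0.0000 + (1−p*)·23.3681]/1.25 = 5.7783. B = V − Δ·S = 48.2657.
(0,0): S=189.0000. Δ = (V_up−V_dn)/(S_up−S_dn) = (5.7783−36.4214)/(268.3800−164.4300) = -0.2948. V = [p*·5.7783 + (1−p*)·36.4214]/1.25 = 12.1998. B = V − Δ·S = 67.9146.
Check: Δ(0,0)·S0 + B(0,0) = 12.1998 = V0.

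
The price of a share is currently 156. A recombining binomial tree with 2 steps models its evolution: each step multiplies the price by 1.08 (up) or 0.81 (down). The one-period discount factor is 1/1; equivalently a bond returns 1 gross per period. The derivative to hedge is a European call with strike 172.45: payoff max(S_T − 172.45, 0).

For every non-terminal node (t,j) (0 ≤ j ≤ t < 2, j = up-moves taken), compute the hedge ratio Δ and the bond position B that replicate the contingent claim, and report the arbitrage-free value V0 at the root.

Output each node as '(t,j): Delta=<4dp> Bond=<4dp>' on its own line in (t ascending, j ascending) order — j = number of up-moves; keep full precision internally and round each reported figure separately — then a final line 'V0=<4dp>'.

(0,0): Delta=0.1589 Bond=-20.0733
(1,0): Delta=0.0000 Bond=0.0000
(1,1): Delta=0.2090 Bond=-28.5252
V0=4.7085

Under the risk-neutral measure, an up-move has probability p* = (R−d)/(u−d) = 0.7037 and values discount at R = 1.
At expiry t=2: V(2,0)=0.0000, V(2,1)=0.0000, V(2,2)=9.5084
  t=1,j=0: stock 126.3600 → up 136.4688 (V=0.0000), down 102.3516 (V=0.0000). Price 0.0000; hedge Δ=0.0000, bond B=0.0000.
  t=1,j=1: stock 168.4800 → up 181.9584 (V=9.5084), down 136.4688 (V=0.0000). Price 6.6911; hedge Δ=0.2090, bond B=-28.5252.
  t=0,j=0: stock 156.0000 → up 168.4800 (V=6.6911), down 126.3600 (V=0.0000). Price 4.7085; hedge Δ=0.1589, bond B=-20.0733.
Check: Δ(0,0)·S0 + B(0,0) = 4.7085 = V0.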